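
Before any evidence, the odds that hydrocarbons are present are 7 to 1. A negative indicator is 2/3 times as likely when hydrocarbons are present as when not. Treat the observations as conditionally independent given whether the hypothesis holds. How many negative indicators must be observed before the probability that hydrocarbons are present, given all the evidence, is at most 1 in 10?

11

Prior odds = 7.
Likelihood ratio per negative indicator = 2/3.
Target posterior odds = 0.1/0.9 = 1/9.
Require (2/3)ⁿ ≤ 1/9 ÷ 7 = 1/63.
(2/3)¹⁰ = 1024/59049 is still above 1/63 but (2/3)¹¹ = 2048/177147 is at or below it, so n = 11.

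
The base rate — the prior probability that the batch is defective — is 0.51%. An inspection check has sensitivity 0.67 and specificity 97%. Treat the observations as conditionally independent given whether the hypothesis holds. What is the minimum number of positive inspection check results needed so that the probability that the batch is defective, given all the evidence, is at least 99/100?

Prior odds: 0.0051 ÷ 0.9949 = 51/9949.
False-positive rate = 1 − 0.97 = 0.03; likelihood ratio of a positive = 0.67/0.03 = 67/3.
Target odds: 0.99 ÷ 0.01 = 99.
Require (67/3)ⁿ ≥ 99 ÷ (51/9949) = 328317/17.
(67/3)³ = 300763/27 falls short of 328317/17 but (67/3)⁴ = 20151121/81 reaches it, so n = 4.

4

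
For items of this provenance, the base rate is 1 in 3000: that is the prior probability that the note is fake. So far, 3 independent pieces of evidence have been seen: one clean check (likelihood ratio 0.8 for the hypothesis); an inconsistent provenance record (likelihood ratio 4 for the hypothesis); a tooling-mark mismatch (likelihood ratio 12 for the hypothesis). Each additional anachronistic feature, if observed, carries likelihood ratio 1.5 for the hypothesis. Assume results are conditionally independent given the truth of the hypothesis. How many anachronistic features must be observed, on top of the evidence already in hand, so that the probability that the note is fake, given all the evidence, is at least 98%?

Prior odds = (1/3000)/(2999/3000) = 1/2999.
Combined Bayes factor of the evidence already in hand = 0.8 × 4 × 12 = 38.4.
Odds after that evidence = (1/2999) × 38.4 = 192/14995.
Target odds = 0.98/0.02 = 49.
Need 1.5ⁿ ≥ 49 ÷ (192/14995) = 734755/192.
1.5²⁰ ≈3325.26 falls short of 734755/192 but 1.5²¹ ≈4987.89 reaches it, so n = 21.

21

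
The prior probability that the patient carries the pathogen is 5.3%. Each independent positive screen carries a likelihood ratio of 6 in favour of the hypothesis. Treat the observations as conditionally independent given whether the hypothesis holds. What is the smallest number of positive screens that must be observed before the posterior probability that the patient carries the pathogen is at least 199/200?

Prior odds = 0.053/0.947 = 53/947.
Likelihood ratio per positive screen = 6.
Target posterior odds = 0.995/0.005 = 199.
Need (53/947) × 6ⁿ ≥ 199, i.e. 6ⁿ ≥ 188453/53.
6⁴ = 1296 falls short of 188453/53 but 6⁵ = 7776 reaches it, so n = 5.

5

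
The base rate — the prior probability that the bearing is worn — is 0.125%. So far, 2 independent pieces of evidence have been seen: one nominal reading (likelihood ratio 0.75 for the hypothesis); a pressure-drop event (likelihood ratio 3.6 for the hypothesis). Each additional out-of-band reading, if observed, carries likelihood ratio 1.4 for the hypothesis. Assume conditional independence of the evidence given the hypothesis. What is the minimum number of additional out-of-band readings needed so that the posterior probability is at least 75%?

21

Prior odds = 0.00125/0.99875 = 1/799.
Combined Bayes factor of the evidence already in hand = 0.75 × 3.6 = 2.7.
Odds after that evidence = (1/799) × 2.7 = 27/7990.
Target odds = 0.75/0.25 = 3.
Need 1.4ⁿ ≥ 3 ÷ (27/7990) = 7990/9.
1.4²⁰ ≈836.683 falls short of 7990/9 but 1.4²¹ ≈1171.36 reaches it, so n = 21.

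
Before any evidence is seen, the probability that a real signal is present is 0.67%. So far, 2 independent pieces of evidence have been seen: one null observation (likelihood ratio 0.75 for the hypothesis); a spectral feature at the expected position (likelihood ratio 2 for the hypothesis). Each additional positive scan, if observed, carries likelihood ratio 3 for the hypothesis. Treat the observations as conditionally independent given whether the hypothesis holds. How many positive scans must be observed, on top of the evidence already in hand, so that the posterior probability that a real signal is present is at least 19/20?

Prior odds = 0.0067/0.9933 = 67/9933.
Combined Bayes factor of the evidence already in hand = 0.75 × 2 = 1.5.
Odds after that evidence = (67/9933) × 1.5 = 67/6622.
Target odds = 0.95/0.05 = 19.
Need 3ⁿ ≥ 19 ÷ (67/6622) = 125818/67.
3⁶ = 729 falls short of 125818/67 but 3⁷ = 2187 reaches it, so n = 7.

7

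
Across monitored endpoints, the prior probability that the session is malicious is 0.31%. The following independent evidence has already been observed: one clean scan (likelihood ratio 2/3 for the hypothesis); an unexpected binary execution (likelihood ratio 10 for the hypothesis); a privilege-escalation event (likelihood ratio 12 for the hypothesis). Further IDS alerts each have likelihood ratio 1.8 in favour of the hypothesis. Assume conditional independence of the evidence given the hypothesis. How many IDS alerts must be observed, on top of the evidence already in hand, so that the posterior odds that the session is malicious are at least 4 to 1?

Prior odds = 0.0031/0.9969 = 31/9969.
Combined Bayes factor of the evidence already in hand = (2/3) × 10 × 12 = 80.
Odds after that evidence = (31/9969) × 80 = 2480/9969.
Target odds = 4.
Need 1.8ⁿ ≥ 4 ÷ (2480/9969) = 9969/620.
1.8⁴ = 10.4976 falls short of 9969/620 but 1.8⁵ = 18.89568 reaches it, so n = 5.

5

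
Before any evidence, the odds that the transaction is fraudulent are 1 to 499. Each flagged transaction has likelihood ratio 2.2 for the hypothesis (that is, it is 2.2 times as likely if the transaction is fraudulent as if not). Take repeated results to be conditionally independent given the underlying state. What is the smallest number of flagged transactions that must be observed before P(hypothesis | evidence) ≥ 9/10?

11

Prior odds = 1/499.
Likelihood ratio per flagged transaction = 2.2.
Target odds: 0.9 ÷ 0.1 = 9.
Require 2.2ⁿ ≥ 9 ÷ (1/499) = 4491.
2.2¹⁰ ≈2655.99 falls short of 4491 but 2.2¹¹ ≈5843.18 reaches it, so n = 11.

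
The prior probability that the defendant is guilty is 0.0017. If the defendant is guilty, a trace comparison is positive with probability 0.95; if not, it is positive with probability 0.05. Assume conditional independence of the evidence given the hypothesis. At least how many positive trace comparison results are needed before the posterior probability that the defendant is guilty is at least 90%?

Prior odds = 0.0017/0.9983 = 17/9983.
Likelihood ratio of a positive = 0.95/0.05 = 19.
Target odds: 0.9 ÷ 0.1 = 9.
Require 19ⁿ ≥ 9 ÷ (17/9983) = 89847/17.
19² = 361 falls short of 89847/17 but 19³ = 6859 reaches it, so n = 3.

3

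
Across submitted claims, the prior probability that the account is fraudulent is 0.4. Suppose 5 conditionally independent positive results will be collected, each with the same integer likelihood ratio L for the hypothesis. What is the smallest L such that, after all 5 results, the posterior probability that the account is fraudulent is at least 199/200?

4

Prior odds = 0.4/0.6 = 2/3.
Target odds = 0.995/0.005 = 199.
Need L⁵ ≥ 199 ÷ (2/3) = 298.5.
3⁵ = 243 < 298.5 ≤ 1024 = 4⁵, so L = 4.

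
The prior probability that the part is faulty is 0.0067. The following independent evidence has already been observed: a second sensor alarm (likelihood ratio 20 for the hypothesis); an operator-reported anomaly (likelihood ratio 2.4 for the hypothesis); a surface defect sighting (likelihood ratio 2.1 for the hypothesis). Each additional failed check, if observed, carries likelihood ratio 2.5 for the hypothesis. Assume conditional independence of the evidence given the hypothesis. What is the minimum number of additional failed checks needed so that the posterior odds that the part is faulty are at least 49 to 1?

Prior odds = 0.0067/0.9933 = 67/9933.
Combined Bayes factor of the evidence already in hand = 20 × 2.4 × 2.1 = 100.8.
Odds after that evidence = (67/9933) × 100.8 = 1608/2365.
Target odds = 49.
Need 2.5ⁿ ≥ 49 ÷ (1608/2365) = 115885/1608.
2.5⁴ = 39.0625 falls short of 115885/1608 but 2.5⁵ = 97.65625 reaches it, so n = 5.

5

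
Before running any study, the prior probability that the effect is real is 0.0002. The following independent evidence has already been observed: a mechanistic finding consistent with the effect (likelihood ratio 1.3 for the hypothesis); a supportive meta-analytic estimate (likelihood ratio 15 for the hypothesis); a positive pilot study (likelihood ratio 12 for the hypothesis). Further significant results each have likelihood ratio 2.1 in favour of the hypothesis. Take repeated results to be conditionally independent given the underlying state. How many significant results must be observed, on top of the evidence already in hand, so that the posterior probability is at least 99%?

Prior odds = 0.0002/0.9998 = 1/4999.
Combined Bayes factor of the evidence already in hand = 1.3 × 15 × 12 = 234.
Odds after that evidence = (1/4999) × 234 = 234/4999.
Target odds = 0.99/0.01 = 99.
Need 2.1ⁿ ≥ 99 ÷ (234/4999) = 54989/26.
2.1¹⁰ ≈1667.99 falls short of 54989/26 but 2.1¹¹ ≈3502.78 reaches it, so n = 11.

11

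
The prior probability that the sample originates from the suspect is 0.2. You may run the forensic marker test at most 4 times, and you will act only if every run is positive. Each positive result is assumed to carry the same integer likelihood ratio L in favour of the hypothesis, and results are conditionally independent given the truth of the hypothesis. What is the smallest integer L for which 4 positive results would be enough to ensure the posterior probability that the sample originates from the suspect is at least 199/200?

6

Prior odds = 0.2/0.8 = 0.25.
Target odds = 0.995/0.005 = 199.
Need L⁴ ≥ 199 ÷ 0.25 = 796.
5⁴ = 625 < 796 ≤ 1296 = 6⁴, so L = 6.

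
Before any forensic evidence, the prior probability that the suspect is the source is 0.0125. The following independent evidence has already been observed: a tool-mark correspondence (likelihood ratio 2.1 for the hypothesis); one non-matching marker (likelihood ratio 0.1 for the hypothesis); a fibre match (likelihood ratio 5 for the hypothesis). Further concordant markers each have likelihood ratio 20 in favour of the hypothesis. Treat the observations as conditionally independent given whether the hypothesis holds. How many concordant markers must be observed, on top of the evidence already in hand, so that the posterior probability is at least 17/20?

3

Prior odds = 0.0125/0.9875 = 1/79.
Combined Bayes factor of the evidence already in hand = 2.1 × 0.1 × 5 = 1.05.
Odds after that evidence = (1/79) × 1.05 = 21/1580.
Target odds = 0.85/0.15 = 17/3.
Need 20ⁿ ≥ 17/3 ÷ (21/1580) = 26860/63.
20² = 400 falls short of 26860/63 but 20³ = 8000 reaches it, so n = 3.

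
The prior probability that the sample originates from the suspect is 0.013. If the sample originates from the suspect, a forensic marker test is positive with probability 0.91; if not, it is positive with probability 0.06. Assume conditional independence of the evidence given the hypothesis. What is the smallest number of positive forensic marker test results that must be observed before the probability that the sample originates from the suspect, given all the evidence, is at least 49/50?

4

Prior odds: 0.013 ÷ 0.987 = 13/987.
Likelihood ratio of a positive = 0.91/0.06 = 91/6.
Target odds: 0.98 ÷ 0.02 = 49.
Require (91/6)ⁿ ≥ 49 ÷ (13/987) = 48363/13.
(91/6)³ = 753571/216 falls short of 48363/13 but (91/6)⁴ = 68574961/1296 reaches it, so n = 4.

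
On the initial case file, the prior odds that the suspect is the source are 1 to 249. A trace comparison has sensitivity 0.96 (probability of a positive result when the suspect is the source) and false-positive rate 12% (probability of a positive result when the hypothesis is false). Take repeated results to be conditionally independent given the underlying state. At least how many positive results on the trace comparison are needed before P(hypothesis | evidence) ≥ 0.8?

Prior odds = 1/249.
Likelihood ratio of a positive result = 0.96/0.12 = 8.
Target posterior odds = 0.8/0.2 = 4.
Require 8ⁿ ≥ 4 ÷ (1/249) = 996.
8³ = 512 falls short of 996 but 8⁴ = 4096 reaches it, so n = 4.

4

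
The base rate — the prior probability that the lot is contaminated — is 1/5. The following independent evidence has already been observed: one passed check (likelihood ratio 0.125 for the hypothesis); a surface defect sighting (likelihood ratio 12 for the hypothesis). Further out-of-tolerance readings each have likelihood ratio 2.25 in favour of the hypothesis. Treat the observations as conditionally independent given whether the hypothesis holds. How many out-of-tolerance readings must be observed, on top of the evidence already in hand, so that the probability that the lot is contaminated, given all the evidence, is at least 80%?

3

Prior odds = 0.2/0.8 = 0.25.
Combined Bayes factor of the evidence already in hand = 0.125 × 12 = 1.5.
Odds after that evidence = 0.25 × 1.5 = 0.375.
Target odds = 0.8/0.2 = 4.
Need 2.25ⁿ ≥ 4 ÷ 0.375 = 32/3.
2.25² = 5.0625 falls short of 32/3 but 2.25³ = 11.390625 reaches it, so n = 3.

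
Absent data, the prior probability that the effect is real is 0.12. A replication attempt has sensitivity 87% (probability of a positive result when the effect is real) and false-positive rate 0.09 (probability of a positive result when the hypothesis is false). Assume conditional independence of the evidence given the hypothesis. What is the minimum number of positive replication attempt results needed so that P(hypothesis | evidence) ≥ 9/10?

2

Prior odds: 0.12 ÷ 0.88 = 3/22.
Likelihood ratio of a positive result = 0.87/0.09 = 29/3.
Target odds: 0.9 ÷ 0.1 = 9.
Need (3/22) × (29/3)ⁿ ≥ 9, i.e. (29/3)ⁿ ≥ 66.
(29/3)¹ = 29/3 falls short of 66 but (29/3)² = 841/9 reaches it, so n = 2.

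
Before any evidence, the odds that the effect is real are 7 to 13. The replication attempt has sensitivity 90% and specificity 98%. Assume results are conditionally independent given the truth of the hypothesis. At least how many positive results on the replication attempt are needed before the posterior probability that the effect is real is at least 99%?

2

Prior odds = 7/13.
False-positive rate = 1 − 0.98 = 0.02; likelihood ratio of a positive = 0.9/0.02 = 45.
Target odds: 0.99 ÷ 0.01 = 99.
Require 45ⁿ ≥ 99 ÷ (7/13) = 1287/7.
45¹ = 45 falls short of 1287/7 but 45² = 2025 reaches it, so n = 2.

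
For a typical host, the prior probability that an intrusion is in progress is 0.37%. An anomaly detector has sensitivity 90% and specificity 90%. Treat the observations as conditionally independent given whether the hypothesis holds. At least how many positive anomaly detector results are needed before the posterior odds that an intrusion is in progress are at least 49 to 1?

5

Prior odds: 0.0037 ÷ 0.9963 = 37/9963.
False-positive rate = 1 − 0.9 = 0.1; likelihood ratio of a positive = 0.9/0.1 = 9.
Target odds = 49.
Require 9ⁿ ≥ 49 ÷ (37/9963) = 488187/37.
9⁴ = 6561 falls short of 488187/37 but 9⁵ = 59049 reaches it, so n = 5.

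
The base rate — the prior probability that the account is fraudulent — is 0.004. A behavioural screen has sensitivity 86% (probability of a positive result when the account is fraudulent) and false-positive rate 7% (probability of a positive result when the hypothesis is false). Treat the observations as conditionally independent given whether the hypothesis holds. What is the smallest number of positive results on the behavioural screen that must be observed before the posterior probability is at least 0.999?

Prior odds: 0.004 ÷ 0.996 = 1/249.
Likelihood ratio of a positive result = 0.86/0.07 = 86/7.
Target odds: 0.999 ÷ 0.001 = 999.
Require (86/7)ⁿ ≥ 999 ÷ (1/249) = 248751.
(86/7)⁴ = 54700816/2401 falls short of 248751 but (86/7)⁵ ≈279899 reaches it, so n = 5.

5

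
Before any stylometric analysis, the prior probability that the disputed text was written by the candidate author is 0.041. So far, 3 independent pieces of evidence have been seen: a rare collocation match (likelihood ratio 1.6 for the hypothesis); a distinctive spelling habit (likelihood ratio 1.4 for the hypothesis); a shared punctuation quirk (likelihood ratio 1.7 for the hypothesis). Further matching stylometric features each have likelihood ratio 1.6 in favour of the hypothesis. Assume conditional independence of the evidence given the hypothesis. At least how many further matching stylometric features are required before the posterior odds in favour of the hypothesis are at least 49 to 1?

Prior odds = 0.041/0.959 = 41/959.
Combined Bayes factor of the evidence already in hand = 1.6 × 1.4 × 1.7 = 3.808.
Odds after that evidence = (41/959) × 3.808 = 2788/17125.
Target odds = 49.
Need 1.6ⁿ ≥ 49 ÷ (2788/17125) = 839125/2788.
1.6¹² ≈281.475 falls short of 839125/2788 but 1.6¹³ ≈450.36 reaches it, so n = 13.

13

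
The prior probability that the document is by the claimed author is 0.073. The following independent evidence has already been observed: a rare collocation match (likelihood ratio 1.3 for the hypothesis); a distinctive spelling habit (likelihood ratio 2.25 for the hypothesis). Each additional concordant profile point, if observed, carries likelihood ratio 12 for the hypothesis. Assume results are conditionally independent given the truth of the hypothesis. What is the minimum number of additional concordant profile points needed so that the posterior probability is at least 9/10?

Prior odds = 0.073/0.927 = 73/927.
Combined Bayes factor of the evidence already in hand = 1.3 × 2.25 = 2.925.
Odds after that evidence = (73/927) × 2.925 = 949/4120.
Target odds = 0.9/0.1 = 9.
Need 12ⁿ ≥ 9 ÷ (949/4120) = 37080/949.
12¹ = 12 falls short of 37080/949 but 12² = 144 reaches it, so n = 2.

2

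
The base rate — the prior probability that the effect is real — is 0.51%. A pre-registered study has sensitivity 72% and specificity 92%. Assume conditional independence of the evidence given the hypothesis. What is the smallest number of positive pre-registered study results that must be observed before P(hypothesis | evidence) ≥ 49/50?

Prior odds: 0.0051 ÷ 0.9949 = 51/9949.
False-positive rate = 1 − 0.92 = 0.08; likelihood ratio of a positive = 0.72/0.08 = 9.
Target odds: 0.98 ÷ 0.02 = 49.
Need (51/9949) × 9ⁿ ≥ 49, i.e. 9ⁿ ≥ 487501/51.
9⁴ = 6561 falls short of 487501/51 but 9⁵ = 59049 reaches it, so n = 5.

5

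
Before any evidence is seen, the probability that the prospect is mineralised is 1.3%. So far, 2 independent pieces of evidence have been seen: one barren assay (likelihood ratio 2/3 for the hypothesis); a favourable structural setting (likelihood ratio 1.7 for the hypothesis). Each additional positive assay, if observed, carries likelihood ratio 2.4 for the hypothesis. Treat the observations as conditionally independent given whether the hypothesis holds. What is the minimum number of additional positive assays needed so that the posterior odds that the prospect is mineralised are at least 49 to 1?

Prior odds = 0.013/0.987 = 13/987.
Combined Bayes factor of the evidence already in hand = (2/3) × 1.7 = 17/15.
Odds after that evidence = (13/987) × 17/15 = 221/14805.
Target odds = 49.
Need 2.4ⁿ ≥ 49 ÷ (221/14805) = 725445/221.
2.4⁹ ≈2641.81 falls short of 725445/221 but 2.4¹⁰ ≈6340.34 reaches it, so n = 10.

10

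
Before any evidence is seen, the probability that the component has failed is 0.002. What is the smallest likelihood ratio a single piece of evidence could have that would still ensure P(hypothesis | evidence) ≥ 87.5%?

3493

Prior odds = 0.002/0.998 = 1/499.
Target odds = 0.875/0.125 = 7.
Required Bayes factor = 7 ÷ (1/499) = 3493.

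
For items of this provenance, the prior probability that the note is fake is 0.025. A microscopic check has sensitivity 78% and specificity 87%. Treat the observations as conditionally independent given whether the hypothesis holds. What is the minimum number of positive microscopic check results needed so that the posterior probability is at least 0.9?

Prior odds: 0.025 ÷ 0.975 = 1/39.
False-positive rate = 1 − 0.87 = 0.13; likelihood ratio of a positive = 0.78/0.13 = 6.
Target odds: 0.9 ÷ 0.1 = 9.
Need (1/39) × 6ⁿ ≥ 9, i.e. 6ⁿ ≥ 351.
6³ = 216 falls short of 351 but 6⁴ = 1296 reaches it, so n = 4.

4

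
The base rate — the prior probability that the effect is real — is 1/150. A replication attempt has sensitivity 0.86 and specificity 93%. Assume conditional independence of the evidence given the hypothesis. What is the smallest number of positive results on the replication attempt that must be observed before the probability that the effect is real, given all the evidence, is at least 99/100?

Prior odds = (1/150)/(149/150) = 1/149.
False-positive rate = 1 − 0.93 = 0.07; likelihood ratio of a positive = 0.86/0.07 = 86/7.
Target odds: 0.99 ÷ 0.01 = 99.
Need (1/149) × (86/7)ⁿ ≥ 99, i.e. (86/7)ⁿ ≥ 14751.
(86/7)³ = 636056/343 falls short of 14751 but (86/7)⁴ = 54700816/2401 reaches it, so n = 4.

4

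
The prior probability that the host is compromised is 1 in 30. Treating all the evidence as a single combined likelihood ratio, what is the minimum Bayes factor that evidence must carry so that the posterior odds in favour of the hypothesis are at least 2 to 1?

58

Prior odds = (1/30)/(29/30) = 1/29.
Target odds = 2.
Required Bayes factor = 2 ÷ (1/29) = 58.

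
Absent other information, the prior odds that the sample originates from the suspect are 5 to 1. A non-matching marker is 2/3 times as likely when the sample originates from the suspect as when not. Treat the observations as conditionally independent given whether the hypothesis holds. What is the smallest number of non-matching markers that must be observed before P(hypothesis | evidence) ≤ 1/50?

Prior odds = 5.
Likelihood ratio per non-matching marker = 2/3.
Target posterior odds = 0.02/0.98 = 1/49.
Require (2/3)ⁿ ≤ 1/49 ÷ 5 = 1/245.
(2/3)¹³ = 8192/1594323 is still above 1/245 but (2/3)¹⁴ = 16384/4782969 is at or below it, so n = 14.

14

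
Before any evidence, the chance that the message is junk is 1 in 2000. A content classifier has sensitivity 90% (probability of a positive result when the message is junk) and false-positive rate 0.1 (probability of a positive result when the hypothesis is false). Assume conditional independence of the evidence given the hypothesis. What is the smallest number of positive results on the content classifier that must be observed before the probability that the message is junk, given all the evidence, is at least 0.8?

Prior odds = 0.0005/0.9995 = 1/1999.
Likelihood ratio of a positive result = 0.9/0.1 = 9.
Target posterior odds = 0.8/0.2 = 4.
Need (1/1999) × 9ⁿ ≥ 4, i.e. 9ⁿ ≥ 7996.
9⁴ = 6561 falls short of 7996 but 9⁵ = 59049 reaches it, so n = 5.

5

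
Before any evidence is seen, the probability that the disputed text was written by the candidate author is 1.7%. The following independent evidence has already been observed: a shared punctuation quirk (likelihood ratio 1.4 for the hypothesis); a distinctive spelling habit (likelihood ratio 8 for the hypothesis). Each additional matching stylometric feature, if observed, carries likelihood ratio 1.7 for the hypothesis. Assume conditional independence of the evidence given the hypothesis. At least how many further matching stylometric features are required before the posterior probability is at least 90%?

Prior odds = 0.017/0.983 = 17/983.
Combined Bayes factor of the evidence already in hand = 1.4 × 8 = 11.2.
Odds after that evidence = (17/983) × 11.2 = 952/4915.
Target odds = 0.9/0.1 = 9.
Need 1.7ⁿ ≥ 9 ÷ (952/4915) = 44235/952.
1.7⁷ = 410338673/10000000 falls short of 44235/952 but 1.7⁸ ≈69.7576 reaches it, so n = 8.

8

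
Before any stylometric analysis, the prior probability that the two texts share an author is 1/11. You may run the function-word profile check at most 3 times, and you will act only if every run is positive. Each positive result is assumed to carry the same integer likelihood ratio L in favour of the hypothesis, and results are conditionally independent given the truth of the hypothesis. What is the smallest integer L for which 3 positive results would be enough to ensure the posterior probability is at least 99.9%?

22

Prior odds = (1/11)/(10/11) = 0.1.
Target odds = 0.999/0.001 = 999.
Need L³ ≥ 999 ÷ 0.1 = 9990.
21³ = 9261 < 9990 ≤ 10648 = 22³, so L = 22.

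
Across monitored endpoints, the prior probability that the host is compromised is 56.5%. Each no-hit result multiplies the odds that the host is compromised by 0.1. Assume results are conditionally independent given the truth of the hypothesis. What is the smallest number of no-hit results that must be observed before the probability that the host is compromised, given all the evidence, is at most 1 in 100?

Prior odds = 0.565/0.435 = 113/87.
Likelihood ratio per no-hit result = 0.1.
Target odds: 0.01 ÷ 0.99 = 1/99.
Require 0.1ⁿ ≤ 1/99 ÷ (113/87) = 29/3729.
0.1² = 0.01 is still above 29/3729 but 0.1³ = 0.001 is at or below it, so n = 3.

3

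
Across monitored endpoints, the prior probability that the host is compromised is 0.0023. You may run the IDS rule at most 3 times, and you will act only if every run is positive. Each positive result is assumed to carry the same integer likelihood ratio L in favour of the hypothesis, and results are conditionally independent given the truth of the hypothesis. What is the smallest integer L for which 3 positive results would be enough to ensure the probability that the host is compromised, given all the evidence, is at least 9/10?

16

Prior odds = 0.0023/0.9977 = 23/9977.
Target odds = 0.9/0.1 = 9.
Need L³ ≥ 9 ÷ (23/9977) = 89793/23.
15³ = 3375 < 89793/23 ≤ 4096 = 16³, so L = 16.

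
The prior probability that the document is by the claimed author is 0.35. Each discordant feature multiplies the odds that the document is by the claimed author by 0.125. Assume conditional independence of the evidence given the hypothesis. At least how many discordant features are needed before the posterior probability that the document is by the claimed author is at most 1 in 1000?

Prior odds: 0.35 ÷ 0.65 = 7/13.
Likelihood ratio per discordant feature = 0.125.
Target posterior odds = 0.001/0.999 = 1/999.
Need (7/13) × 0.125ⁿ ≤ 1/999, i.e. 0.125ⁿ ≤ 13/6993.
0.125³ = 0.001953125 is still above 13/6993 but 0.125⁴ = 1/4096 is at or below it, so n = 4.

4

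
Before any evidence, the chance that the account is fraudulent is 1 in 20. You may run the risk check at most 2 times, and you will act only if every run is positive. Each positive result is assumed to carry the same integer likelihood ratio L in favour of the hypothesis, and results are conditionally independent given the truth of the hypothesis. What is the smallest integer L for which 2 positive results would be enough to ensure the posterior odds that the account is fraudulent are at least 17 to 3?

Prior odds = 0.05/0.95 = 1/19.
Target odds = 17/3.
Need L² ≥ 17/3 ÷ (1/19) = 323/3.
10² = 100 < 323/3 ≤ 121 = 11², so L = 11.

11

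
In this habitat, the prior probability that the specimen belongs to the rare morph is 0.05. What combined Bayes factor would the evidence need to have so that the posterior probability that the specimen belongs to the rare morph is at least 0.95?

361

Prior odds = 0.05/0.95 = 1/19.
Target odds = 0.95/0.05 = 19.
Required Bayes factor = 19 ÷ (1/19) = 361.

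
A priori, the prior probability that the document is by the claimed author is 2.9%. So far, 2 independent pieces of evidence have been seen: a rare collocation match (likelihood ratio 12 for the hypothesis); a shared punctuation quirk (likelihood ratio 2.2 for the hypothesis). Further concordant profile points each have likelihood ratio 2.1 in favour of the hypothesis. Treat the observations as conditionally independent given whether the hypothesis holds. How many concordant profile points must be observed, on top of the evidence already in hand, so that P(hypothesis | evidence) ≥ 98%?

6

Prior odds = 0.029/0.971 = 29/971.
Combined Bayes factor of the evidence already in hand = 12 × 2.2 = 26.4.
Odds after that evidence = (29/971) × 26.4 = 3828/4855.
Target odds = 0.98/0.02 = 49.
Need 2.1ⁿ ≥ 49 ÷ (3828/4855) = 237895/3828.
2.1⁵ = 4084101/100000 falls short of 237895/3828 but 2.1⁶ = 85766121/1000000 reaches it, so n = 6.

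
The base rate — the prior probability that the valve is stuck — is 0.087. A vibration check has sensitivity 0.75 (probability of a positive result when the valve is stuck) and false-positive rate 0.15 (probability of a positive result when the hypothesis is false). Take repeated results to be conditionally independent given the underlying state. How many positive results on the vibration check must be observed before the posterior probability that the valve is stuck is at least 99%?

Prior odds: 0.087 ÷ 0.913 = 87/913.
Likelihood ratio of a positive result = 0.75/0.15 = 5.
Target odds: 0.99 ÷ 0.01 = 99.
Require 5ⁿ ≥ 99 ÷ (87/913) = 30129/29.
5⁴ = 625 falls short of 30129/29 but 5⁵ = 3125 reaches it, so n = 5.

5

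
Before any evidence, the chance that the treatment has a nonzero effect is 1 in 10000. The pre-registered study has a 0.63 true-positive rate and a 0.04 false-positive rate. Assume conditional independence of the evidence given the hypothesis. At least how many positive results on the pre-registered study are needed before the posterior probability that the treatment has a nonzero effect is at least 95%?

Prior odds: 0.0001 ÷ 0.9999 = 1/9999.
Likelihood ratio of a positive result = 0.63/0.04 = 15.75.
Target posterior odds = 0.95/0.05 = 19.
Require 15.75ⁿ ≥ 19 ÷ (1/9999) = 189981.
15.75⁴ = 15752961/256 falls short of 189981 but 15.75⁵ = 992436543/1024 reaches it, so n = 5.

5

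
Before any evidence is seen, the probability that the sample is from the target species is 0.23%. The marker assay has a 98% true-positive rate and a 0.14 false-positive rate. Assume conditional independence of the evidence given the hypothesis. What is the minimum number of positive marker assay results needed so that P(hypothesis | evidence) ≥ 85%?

Prior odds: 0.0023 ÷ 0.9977 = 23/9977.
Likelihood ratio of a positive result = 0.98/0.14 = 7.
Target posterior odds = 0.85/0.15 = 17/3.
Need (23/9977) × 7ⁿ ≥ 17/3, i.e. 7ⁿ ≥ 169609/69.
7⁴ = 2401 falls short of 169609/69 but 7⁵ = 16807 reaches it, so n = 5.

5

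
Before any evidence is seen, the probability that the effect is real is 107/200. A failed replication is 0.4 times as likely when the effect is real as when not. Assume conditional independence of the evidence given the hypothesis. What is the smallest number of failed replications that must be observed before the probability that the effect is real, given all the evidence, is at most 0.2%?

7

Prior odds = 0.535/0.465 = 107/93.
Likelihood ratio per failed replication = 0.4.
Target posterior odds = 0.002/0.998 = 1/499.
Require 0.4ⁿ ≤ 1/499 ÷ (107/93) = 93/53393.
0.4⁶ = 64/15625 is still above 93/53393 but 0.4⁷ = 128/78125 is at or below it, so n = 7.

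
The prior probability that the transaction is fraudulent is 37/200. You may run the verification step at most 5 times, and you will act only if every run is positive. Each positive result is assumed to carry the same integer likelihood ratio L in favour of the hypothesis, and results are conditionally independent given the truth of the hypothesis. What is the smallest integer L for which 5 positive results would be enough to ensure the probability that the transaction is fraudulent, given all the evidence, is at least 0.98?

3

Prior odds = 0.185/0.815 = 37/163.
Target odds = 0.98/0.02 = 49.
Need L⁵ ≥ 49 ÷ (37/163) = 7987/37.
2⁵ = 32 < 7987/37 ≤ 243 = 3⁵, so L = 3.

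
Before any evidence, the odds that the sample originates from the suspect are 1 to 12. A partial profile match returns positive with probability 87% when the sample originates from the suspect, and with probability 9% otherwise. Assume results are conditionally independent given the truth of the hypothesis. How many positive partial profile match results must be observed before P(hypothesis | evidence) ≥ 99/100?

4

Prior odds = 1/12.
Likelihood ratio of a positive result = 0.87/0.09 = 29/3.
Target odds: 0.99 ÷ 0.01 = 99.
Need (1/12) × (29/3)ⁿ ≥ 99, i.e. (29/3)ⁿ ≥ 1188.
(29/3)³ = 24389/27 falls short of 1188 but (29/3)⁴ = 707281/81 reaches it, so n = 4.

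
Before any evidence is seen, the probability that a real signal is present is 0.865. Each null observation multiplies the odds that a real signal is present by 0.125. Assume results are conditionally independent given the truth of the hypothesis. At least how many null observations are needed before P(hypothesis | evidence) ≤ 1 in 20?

3

Prior odds: 0.865 ÷ 0.135 = 173/27.
Likelihood ratio per null observation = 0.125.
Target odds: 0.05 ÷ 0.95 = 1/19.
Need (173/27) × 0.125ⁿ ≤ 1/19, i.e. 0.125ⁿ ≤ 27/3287.
0.125² = 0.015625 is still above 27/3287 but 0.125³ = 0.001953125 is at or below it, so n = 3.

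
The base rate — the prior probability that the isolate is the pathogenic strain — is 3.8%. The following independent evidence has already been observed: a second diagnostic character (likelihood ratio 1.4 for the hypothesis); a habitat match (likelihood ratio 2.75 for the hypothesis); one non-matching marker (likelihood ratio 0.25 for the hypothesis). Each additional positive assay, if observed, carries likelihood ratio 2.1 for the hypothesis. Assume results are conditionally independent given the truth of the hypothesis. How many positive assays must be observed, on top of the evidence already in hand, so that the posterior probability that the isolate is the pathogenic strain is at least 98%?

10

Prior odds = 0.038/0.962 = 19/481.
Combined Bayes factor of the evidence already in hand = 1.4 × 2.75 × 0.25 = 0.9625.
Odds after that evidence = (19/481) × 0.9625 = 1463/38480.
Target odds = 0.98/0.02 = 49.
Need 2.1ⁿ ≥ 49 ÷ (1463/38480) = 269360/209.
2.1⁹ ≈794.28 falls short of 269360/209 but 2.1¹⁰ ≈1667.99 reaches it, so n = 10.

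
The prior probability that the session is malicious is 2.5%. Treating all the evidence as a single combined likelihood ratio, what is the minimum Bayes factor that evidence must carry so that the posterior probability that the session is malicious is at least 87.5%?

273

Prior odds = 0.025/0.975 = 1/39.
Target odds = 0.875/0.125 = 7.
Required Bayes factor = 7 ÷ (1/39) = 273.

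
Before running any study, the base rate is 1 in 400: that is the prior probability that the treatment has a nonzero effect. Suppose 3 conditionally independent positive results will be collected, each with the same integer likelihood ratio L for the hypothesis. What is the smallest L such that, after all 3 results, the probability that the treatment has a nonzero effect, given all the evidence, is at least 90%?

Prior odds = 0.0025/0.9975 = 1/399.
Target odds = 0.9/0.1 = 9.
Need L³ ≥ 9 ÷ (1/399) = 3591.
15³ = 3375 < 3591 ≤ 4096 = 16³, so L = 16.

16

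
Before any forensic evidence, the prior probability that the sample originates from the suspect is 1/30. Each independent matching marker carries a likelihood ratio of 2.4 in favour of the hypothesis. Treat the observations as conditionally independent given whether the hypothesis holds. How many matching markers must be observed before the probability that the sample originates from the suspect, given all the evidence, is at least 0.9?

Prior odds: (1/30) ÷ (29/30) = 1/29.
Likelihood ratio per matching marker = 2.4.
Target posterior odds = 0.9/0.1 = 9.
Need (1/29) × 2.4ⁿ ≥ 9, i.e. 2.4ⁿ ≥ 261.
2.4⁶ = 2985984/15625 falls short of 261 but 2.4⁷ = 35831808/78125 reaches it, so n = 7.

7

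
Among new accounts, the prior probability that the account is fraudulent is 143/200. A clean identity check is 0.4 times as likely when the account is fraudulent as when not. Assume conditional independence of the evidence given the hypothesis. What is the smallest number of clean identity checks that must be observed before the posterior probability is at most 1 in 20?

Prior odds = 0.715/0.285 = 143/57.
Likelihood ratio per clean identity check = 0.4.
Target posterior odds = 0.05/0.95 = 1/19.
Need (143/57) × 0.4ⁿ ≤ 1/19, i.e. 0.4ⁿ ≤ 3/143.
0.4⁴ = 0.0256 is still above 3/143 but 0.4⁵ = 0.01024 is at or below it, so n = 5.

5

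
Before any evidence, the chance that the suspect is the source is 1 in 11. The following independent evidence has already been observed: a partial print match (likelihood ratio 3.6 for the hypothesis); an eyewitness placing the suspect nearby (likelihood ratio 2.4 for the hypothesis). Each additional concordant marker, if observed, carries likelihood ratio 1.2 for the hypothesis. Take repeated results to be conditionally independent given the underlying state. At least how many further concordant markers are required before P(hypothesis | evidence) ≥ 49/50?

23

Prior odds = (1/11)/(10/11) = 0.1.
Combined Bayes factor of the evidence already in hand = 3.6 × 2.4 = 8.64.
Odds after that evidence = 0.1 × 8.64 = 0.864.
Target odds = 0.98/0.02 = 49.
Need 1.2ⁿ ≥ 49 ÷ 0.864 = 6125/108.
1.2²² ≈55.2061 falls short of 6125/108 but 1.2²³ ≈66.2474 reaches it, so n = 23.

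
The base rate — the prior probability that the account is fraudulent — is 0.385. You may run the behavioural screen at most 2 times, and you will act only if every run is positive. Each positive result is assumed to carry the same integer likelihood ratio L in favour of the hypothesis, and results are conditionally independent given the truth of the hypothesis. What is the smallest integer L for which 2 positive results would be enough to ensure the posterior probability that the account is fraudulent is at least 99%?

Prior odds = 0.385/0.615 = 77/123.
Target odds = 0.99/0.01 = 99.
Need L² ≥ 99 ÷ (77/123) = 1107/7.
12² = 144 < 1107/7 ≤ 169 = 13², so L = 13.

13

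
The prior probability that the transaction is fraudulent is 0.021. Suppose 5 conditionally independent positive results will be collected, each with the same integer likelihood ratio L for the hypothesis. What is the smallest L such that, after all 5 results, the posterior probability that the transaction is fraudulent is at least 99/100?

Prior odds = 0.021/0.979 = 21/979.
Target odds = 0.99/0.01 = 99.
Need L⁵ ≥ 99 ÷ (21/979) = 32307/7.
5⁵ = 3125 < 32307/7 ≤ 7776 = 6⁵, so L = 6.

6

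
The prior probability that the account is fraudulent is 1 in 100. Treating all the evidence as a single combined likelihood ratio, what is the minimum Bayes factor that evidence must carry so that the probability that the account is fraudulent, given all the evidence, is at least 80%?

396

Prior odds = 0.01/0.99 = 1/99.
Target odds = 0.8/0.2 = 4.
Required Bayes factor = 4 ÷ (1/99) = 396.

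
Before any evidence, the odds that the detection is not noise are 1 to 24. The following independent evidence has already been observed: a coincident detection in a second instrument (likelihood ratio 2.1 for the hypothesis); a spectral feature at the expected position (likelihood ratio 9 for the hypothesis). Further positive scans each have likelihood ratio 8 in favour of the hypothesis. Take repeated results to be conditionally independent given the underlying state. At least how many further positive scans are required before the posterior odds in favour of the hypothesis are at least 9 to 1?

2

Prior odds = 1/24.
Combined Bayes factor of the evidence already in hand = 2.1 × 9 = 18.9.
Odds after that evidence = (1/24) × 18.9 = 0.7875.
Target odds = 9.
Need 8ⁿ ≥ 9 ÷ 0.7875 = 80/7.
8¹ = 8 falls short of 80/7 but 8² = 64 reaches it, so n = 2.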